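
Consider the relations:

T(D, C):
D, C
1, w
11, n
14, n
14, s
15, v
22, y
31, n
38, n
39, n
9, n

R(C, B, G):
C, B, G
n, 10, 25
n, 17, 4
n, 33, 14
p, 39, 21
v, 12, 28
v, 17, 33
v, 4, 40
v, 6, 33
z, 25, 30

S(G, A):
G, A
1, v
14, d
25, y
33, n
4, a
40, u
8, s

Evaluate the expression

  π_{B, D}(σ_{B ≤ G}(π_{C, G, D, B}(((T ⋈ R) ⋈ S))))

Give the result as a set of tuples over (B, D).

{(10, 11), (10, 14), (10, 31), (10, 38), (10, 39), (10, 9), (17, 15), (4, 15), (6, 15)}

T ⋈ R (natural join on C): {(11, n, 10, 25), (11, n, 17, 4), (11, n, 33, 14), (14, n, 10, 25), (14, n, 17, 4), (14, n, 33, 14), (15, v, 12, 28), (15, v, 17, 33), (15, v, 4, 40), (15, v, 6, 33), (31, n, 10, 25), (31, n, 17, 4), (31, n, 33, 14), (38, n, 10, 25), (38, n, 17, 4), (38, n, 33, 14), (39, n, 10, 25), (39, n, 17, 4), (39, n, 33, 14), (9, n, 10, 25), (9, n, 17, 4), (9, n, 33, 14)}
(T ⋈ R) ⋈ S (natural join on G): {(11, n, 10, 25, y), (11, n, 17, 4, a), (11, n, 33, 14, d), (14, n, 10, 25, y), (14, n, 17, 4, a), (14, n, 33, 14, d), (15, v, 17, 33, n), (15, v, 4, 40, u), (15, v, 6, 33, n), (31, n, 10, 25, y), (31, n, 17, 4, a), (31, n, 33, 14, d), (38, n, 10, 25, y), (38, n, 17, 4, a), (38, n, 33, 14, d), (39, n, 10, 25, y), (39, n, 17, 4, a), (39, n, 33, 14, d), (9, n, 10, 25, y), (9, n, 17, 4, a), (9, n, 33, 14, d)}
π_{C, G, D, B} gives {(n, 14, 11, 33), (n, 14, 14, 33), (n, 14, 31, 33), (n, 14, 38, 33), (n, 14, 39, 33), (n, 14, 9, 33), (n, 25, 11, 10), (n, 25, 14, 10), (n, 25, 31, 10), (n, 25, 38, 10), (n, 25, 39, 10), (n, 25, 9, 10), (n, 4, 11, 17), (n, 4, 14, 17), (n, 4, 31, 17), (n, 4, 38, 17), (n, 4, 39, 17), (n, 4, 9, 17), (v, 33, 15, 17), (v, 33, 15, 6), (v, 40, 15, 4)}.
σ[B ≤ G]: keep tuples satisfying B ≤ G → {(n, 25, 11, 10), (n, 25, 14, 10), (n, 25, 31, 10), (n, 25, 38, 10), (n, 25, 39, 10), (n, 25, 9, 10), (v, 33, 15, 17), (v, 33, 15, 6), (v, 40, 15, 4)}
π_{B, D} gives {(10, 11), (10, 14), (10, 31), (10, 38), (10, 39), (10, 9), (17, 15), (4, 15), (6, 15)}.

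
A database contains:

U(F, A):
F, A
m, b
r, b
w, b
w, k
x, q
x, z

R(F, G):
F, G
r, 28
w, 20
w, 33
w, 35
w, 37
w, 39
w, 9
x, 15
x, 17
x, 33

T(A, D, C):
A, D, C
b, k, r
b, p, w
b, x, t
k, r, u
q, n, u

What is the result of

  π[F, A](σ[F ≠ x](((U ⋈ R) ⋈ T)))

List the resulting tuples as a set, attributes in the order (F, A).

{(r, b), (w, b), (w, k)}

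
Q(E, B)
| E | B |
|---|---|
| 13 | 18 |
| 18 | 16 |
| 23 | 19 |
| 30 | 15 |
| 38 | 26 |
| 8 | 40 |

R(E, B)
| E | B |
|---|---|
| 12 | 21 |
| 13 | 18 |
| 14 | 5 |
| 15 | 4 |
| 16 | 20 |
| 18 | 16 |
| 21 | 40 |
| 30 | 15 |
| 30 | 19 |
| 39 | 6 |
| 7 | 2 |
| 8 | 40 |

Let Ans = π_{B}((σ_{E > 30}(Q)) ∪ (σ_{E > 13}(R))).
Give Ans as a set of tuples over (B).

{15, 16, 19, 20, 26, 4, 40, 5, 6}

Filtering on E > 30 leaves {(38, 26)}.
Filtering on E > 13 leaves {(14, 5), (15, 4), (16, 20), (18, 16), (21, 40), (30, 15), (30, 19), (39, 6)}.
Union: {(38, 26)} with {(14, 5), (15, 4), (16, 20), (18, 16), (21, 40), (30, 15), (30, 19), (39, 6)} → {(14, 5), (15, 4), (16, 20), (18, 16), (21, 40), (30, 15), (30, 19), (38, 26), (39, 6)}
Projecting to B: {15, 16, 19, 20, 26, 4, 40, 5, 6}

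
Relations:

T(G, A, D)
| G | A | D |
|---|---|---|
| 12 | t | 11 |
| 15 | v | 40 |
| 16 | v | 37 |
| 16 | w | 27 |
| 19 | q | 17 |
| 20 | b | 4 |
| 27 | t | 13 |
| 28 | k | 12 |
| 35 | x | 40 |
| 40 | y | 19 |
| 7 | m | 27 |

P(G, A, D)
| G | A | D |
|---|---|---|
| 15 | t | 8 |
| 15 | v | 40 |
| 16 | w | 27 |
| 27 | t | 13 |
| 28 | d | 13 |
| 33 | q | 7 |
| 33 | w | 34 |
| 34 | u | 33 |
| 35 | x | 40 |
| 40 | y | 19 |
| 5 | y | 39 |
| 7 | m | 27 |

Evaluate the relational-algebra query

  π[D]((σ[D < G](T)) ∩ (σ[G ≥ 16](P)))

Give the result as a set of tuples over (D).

σ[D < G]: keep tuples satisfying D < G → {(12, t, 11), (19, q, 17), (20, b, 4), (27, t, 13), (28, k, 12), (40, y, 19)}
σ[G ≥ 16]: keep tuples satisfying G ≥ 16 → {(16, w, 27), (27, t, 13), (28, d, 13), (33, q, 7), (33, w, 34), (34, u, 33), (35, x, 40), (40, y, 19)}
Set intersection of the two operands is {(27, t, 13), (40, y, 19)}.
Projecting to D: {13, 19}

{13, 19}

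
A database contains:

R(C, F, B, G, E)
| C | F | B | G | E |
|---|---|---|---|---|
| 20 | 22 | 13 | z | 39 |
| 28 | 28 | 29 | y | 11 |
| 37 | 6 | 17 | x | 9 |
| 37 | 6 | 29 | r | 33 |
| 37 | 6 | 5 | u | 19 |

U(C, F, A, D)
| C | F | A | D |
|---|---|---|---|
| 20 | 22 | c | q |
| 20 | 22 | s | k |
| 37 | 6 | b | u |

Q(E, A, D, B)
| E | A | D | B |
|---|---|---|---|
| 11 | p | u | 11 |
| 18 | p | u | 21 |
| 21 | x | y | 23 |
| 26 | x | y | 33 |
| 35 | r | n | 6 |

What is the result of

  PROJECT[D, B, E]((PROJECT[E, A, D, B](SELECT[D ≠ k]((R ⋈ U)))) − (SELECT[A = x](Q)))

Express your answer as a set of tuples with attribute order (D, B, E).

{(q, 13, 39), (u, 17, 9), (u, 29, 33), (u, 5, 19)}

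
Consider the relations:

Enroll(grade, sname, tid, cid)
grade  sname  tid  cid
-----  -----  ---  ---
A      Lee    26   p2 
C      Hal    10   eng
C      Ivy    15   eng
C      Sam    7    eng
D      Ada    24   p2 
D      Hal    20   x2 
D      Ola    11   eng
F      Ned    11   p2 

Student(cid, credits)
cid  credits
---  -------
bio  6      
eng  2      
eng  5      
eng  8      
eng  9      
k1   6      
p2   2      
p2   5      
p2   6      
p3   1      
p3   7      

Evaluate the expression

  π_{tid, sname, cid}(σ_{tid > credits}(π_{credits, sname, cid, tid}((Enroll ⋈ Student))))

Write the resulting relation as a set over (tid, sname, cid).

{(10, Hal, eng), (11, Ned, p2), (11, Ola, eng), (15, Ivy, eng), (24, Ada, p2), (26, Lee, p2), (7, Sam, eng)}

Joining Enroll and Student on cid yields {(A, Lee, 26, p2, 2), (A, Lee, 26, p2, 5), (A, Lee, 26, p2, 6), (C, Hal, 10, eng, 2), (C, Hal, 10, eng, 5), (C, Hal, 10, eng, 8), (C, Hal, 10, eng, 9), (C, Ivy, 15, eng, 2), (C, Ivy, 15, eng, 5), (C, Ivy, 15, eng, 8), (C, Ivy, 15, eng, 9), (C, Sam, 7, eng, 2), (C, Sam, 7, eng, 5), (C, Sam, 7, eng, 8), (C, Sam, 7, eng, 9), (D, Ada, 24, p2, 2), (D, Ada, 24, p2, 5), (D, Ada, 24, p2, 6), (D, Ola, 11, eng, 2), (D, Ola, 11, eng, 5), (D, Ola, 11, eng, 8), (D, Ola, 11, eng, 9), (F, Ned, 11, p2, 2), (F, Ned, 11, p2, 5), (F, Ned, 11, p2, 6)}.
Projecting to credits, sname, cid, tid: {(2, Ada, p2, 24), (2, Hal, eng, 10), (2, Ivy, eng, 15), (2, Lee, p2, 26), (2, Ned, p2, 11), (2, Ola, eng, 11), (2, Sam, eng, 7), (5, Ada, p2, 24), (5, Hal, eng, 10), (5, Ivy, eng, 15), (5, Lee, p2, 26), (5, Ned, p2, 11), (5, Ola, eng, 11), (5, Sam, eng, 7), (6, Ada, p2, 24), (6, Lee, p2, 26), (6, Ned, p2, 11), (8, Hal, eng, 10), (8, Ivy, eng, 15), (8, Ola, eng, 11), (8, Sam, eng, 7), (9, Hal, eng, 10), (9, Ivy, eng, 15), (9, Ola, eng, 11), (9, Sam, eng, 7)}
σ[tid > credits]: keep tuples satisfying tid > credits → {(2, Ada, p2, 24), (2, Hal, eng, 10), (2, Ivy, eng, 15), (2, Lee, p2, 26), (2, Ned, p2, 11), (2, Ola, eng, 11), (2, Sam, eng, 7), (5, Ada, p2, 24), (5, Hal, eng, 10), (5, Ivy, eng, 15), (5, Lee, p2, 26), (5, Ned, p2, 11), (5, Ola, eng, 11), (5, Sam, eng, 7), (6, Ada, p2, 24), (6, Lee, p2, 26), (6, Ned, p2, 11), (8, Hal, eng, 10), (8, Ivy, eng, 15), (8, Ola, eng, 11), (9, Hal, eng, 10), (9, Ivy, eng, 15), (9, Ola, eng, 11)}
Projecting to tid, sname, cid (16 duplicate(s) eliminated): {(10, Hal, eng), (11, Ned, p2), (11, Ola, eng), (15, Ivy, eng), (24, Ada, p2), (26, Lee, p2), (7, Sam, eng)}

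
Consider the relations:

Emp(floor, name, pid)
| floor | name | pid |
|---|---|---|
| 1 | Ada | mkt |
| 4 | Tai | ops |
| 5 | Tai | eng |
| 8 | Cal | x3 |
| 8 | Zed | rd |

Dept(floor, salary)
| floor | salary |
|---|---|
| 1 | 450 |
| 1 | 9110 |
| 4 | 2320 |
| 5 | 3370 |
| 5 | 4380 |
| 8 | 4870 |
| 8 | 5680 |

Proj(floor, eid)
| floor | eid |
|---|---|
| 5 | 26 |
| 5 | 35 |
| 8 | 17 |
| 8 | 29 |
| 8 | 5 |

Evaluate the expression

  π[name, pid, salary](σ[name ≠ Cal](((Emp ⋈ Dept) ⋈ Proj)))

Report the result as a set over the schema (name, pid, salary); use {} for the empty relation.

{(Tai, eng, 3370), (Tai, eng, 4380), (Zed, rd, 4870), (Zed, rd, 5680)}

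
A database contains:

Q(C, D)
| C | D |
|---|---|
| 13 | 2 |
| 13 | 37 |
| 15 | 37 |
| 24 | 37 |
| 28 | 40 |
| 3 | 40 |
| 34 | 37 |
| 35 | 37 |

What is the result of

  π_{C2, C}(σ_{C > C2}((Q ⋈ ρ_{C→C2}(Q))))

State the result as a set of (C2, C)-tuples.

ρ[C→C2]: schema becomes (C2, D); tuples unchanged.
Joining Q and ρ_{C→C2}(Q) on D yields {(13, 2, 13), (13, 37, 13), (13, 37, 15), (13, 37, 24), (13, 37, 34), (13, 37, 35), (15, 37, 13), (15, 37, 15), (15, 37, 24), (15, 37, 34), (15, 37, 35), (24, 37, 13), (24, 37, 15), (24, 37, 24), (24, 37, 34), (24, 37, 35), (28, 40, 28), (28, 40, 3), (3, 40, 28), (3, 40, 3), (34, 37, 13), (34, 37, 15), (34, 37, 24), (34, 37, 34), (34, 37, 35), (35, 37, 13), (35, 37, 15), (35, 37, 24), (35, 37, 34), (35, 37, 35)}.
Filtering on C > C2 leaves {(15, 37, 13), (24, 37, 13), (24, 37, 15), (28, 40, 3), (34, 37, 13), (34, 37, 15), (34, 37, 24), (35, 37, 13), (35, 37, 15), (35, 37, 24), (35, 37, 34)}.
π_{C2, C} gives {(13, 15), (13, 24), (13, 34), (13, 35), (15, 24), (15, 34), (15, 35), (24, 34), (24, 35), (3, 28), (34, 35)}.

{(13, 15), (13, 24), (13, 34), (13, 35), (15, 24), (15, 34), (15, 35), (24, 34), (24, 35), (3, 28), (34, 35)}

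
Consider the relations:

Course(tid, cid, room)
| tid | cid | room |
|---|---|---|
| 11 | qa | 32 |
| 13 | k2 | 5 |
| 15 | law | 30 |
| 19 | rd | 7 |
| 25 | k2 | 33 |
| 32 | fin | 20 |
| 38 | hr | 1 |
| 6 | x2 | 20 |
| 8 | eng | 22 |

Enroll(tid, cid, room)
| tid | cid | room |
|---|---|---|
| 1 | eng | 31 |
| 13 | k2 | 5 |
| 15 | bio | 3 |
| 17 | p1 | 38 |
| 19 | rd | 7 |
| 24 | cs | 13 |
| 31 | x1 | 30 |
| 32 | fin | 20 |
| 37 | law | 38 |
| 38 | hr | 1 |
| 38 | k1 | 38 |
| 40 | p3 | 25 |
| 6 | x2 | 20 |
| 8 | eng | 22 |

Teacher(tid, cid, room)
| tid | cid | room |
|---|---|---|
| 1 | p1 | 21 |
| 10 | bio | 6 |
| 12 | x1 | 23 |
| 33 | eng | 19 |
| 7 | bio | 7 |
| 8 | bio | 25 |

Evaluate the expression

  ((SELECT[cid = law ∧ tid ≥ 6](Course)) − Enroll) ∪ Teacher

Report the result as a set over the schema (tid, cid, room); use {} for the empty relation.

Selection cid = law ∧ tid ≥ 6: {(15, law, 30)}
Set difference of the two operands is {(15, law, 30)}.
Set union of the two operands is {(1, p1, 21), (10, bio, 6), (12, x1, 23), (15, law, 30), (33, eng, 19), (7, bio, 7), (8, bio, 25)}.

{(1, p1, 21), (10, bio, 6), (12, x1, 23), (15, law, 30), (33, eng, 19), (7, bio, 7), (8, bio, 25)}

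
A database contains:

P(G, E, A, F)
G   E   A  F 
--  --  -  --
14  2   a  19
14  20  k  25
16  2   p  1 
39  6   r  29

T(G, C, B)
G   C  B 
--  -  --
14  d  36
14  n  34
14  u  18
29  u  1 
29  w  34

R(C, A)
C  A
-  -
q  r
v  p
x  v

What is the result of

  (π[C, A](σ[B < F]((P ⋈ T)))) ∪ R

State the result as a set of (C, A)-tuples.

{(q, r), (u, a), (u, k), (v, p), (x, v)}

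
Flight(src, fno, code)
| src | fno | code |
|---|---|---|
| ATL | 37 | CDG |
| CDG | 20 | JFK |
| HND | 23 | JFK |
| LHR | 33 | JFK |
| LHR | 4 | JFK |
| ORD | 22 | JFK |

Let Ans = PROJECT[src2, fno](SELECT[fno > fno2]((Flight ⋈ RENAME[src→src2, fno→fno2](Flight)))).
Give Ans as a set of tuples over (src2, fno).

ρ[src→src2, fno→fno2]: schema becomes (src2, fno2, code); tuples unchanged.
Natural join on code: {(ATL, 37, CDG, ATL, 37), (CDG, 20, JFK, CDG, 20), (CDG, 20, JFK, HND, 23), (CDG, 20, JFK, LHR, 33), (CDG, 20, JFK, LHR, 4), (CDG, 20, JFK, ORD, 22), (HND, 23, JFK, CDG, 20), (HND, 23, JFK, HND, 23), (HND, 23, JFK, LHR, 33), (HND, 23, JFK, LHR, 4), (HND, 23, JFK, ORD, 22), (LHR, 33, JFK, CDG, 20), (LHR, 33, JFK, HND, 23), (LHR, 33, JFK, LHR, 33), (LHR, 33, JFK, LHR, 4), (LHR, 33, JFK, ORD, 22), (LHR, 4, JFK, CDG, 20), (LHR, 4, JFK, HND, 23), (LHR, 4, JFK, LHR, 33), (LHR, 4, JFK, LHR, 4), (LHR, 4, JFK, ORD, 22), (ORD, 22, JFK, CDG, 20), (ORD, 22, JFK, HND, 23), (ORD, 22, JFK, LHR, 33), (ORD, 22, JFK, LHR, 4), (ORD, 22, JFK, ORD, 22)}
Selection fno > fno2: {(CDG, 20, JFK, LHR, 4), (HND, 23, JFK, CDG, 20), (HND, 23, JFK, LHR, 4), (HND, 23, JFK, ORD, 22), (LHR, 33, JFK, CDG, 20), (LHR, 33, JFK, HND, 23), (LHR, 33, JFK, LHR, 4), (LHR, 33, JFK, ORD, 22), (ORD, 22, JFK, CDG, 20), (ORD, 22, JFK, LHR, 4)}
Projecting to src2, fno: {(CDG, 22), (CDG, 23), (CDG, 33), (HND, 33), (LHR, 20), (LHR, 22), (LHR, 23), (LHR, 33), (ORD, 23), (ORD, 33)}

{(CDG, 22), (CDG, 23), (CDG, 33), (HND, 33), (LHR, 20), (LHR, 22), (LHR, 23), (LHR, 33), (ORD, 23), (ORD, 33)}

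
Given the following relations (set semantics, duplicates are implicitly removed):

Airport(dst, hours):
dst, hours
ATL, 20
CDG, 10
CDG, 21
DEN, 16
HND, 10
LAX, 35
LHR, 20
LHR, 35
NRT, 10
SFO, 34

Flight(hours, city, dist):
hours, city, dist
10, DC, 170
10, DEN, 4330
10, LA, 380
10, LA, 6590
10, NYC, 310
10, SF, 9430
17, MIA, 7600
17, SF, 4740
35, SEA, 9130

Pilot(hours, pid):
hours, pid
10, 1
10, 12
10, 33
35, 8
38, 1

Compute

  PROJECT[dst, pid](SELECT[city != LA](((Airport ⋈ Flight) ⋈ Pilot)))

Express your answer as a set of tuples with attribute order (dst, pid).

{(CDG, 1), (CDG, 12), (CDG, 33), (HND, 1), (HND, 12), (HND, 33), (LAX, 8), (LHR, 8), (NRT, 1), (NRT, 12), (NRT, 33)}

Joining Airport and Flight on hours yields {(CDG, 10, DC, 170), (CDG, 10, DEN, 4330), (CDG, 10, LA, 380), (CDG, 10, LA, 6590), (CDG, 10, NYC, 310), (CDG, 10, SF, 9430), (HND, 10, DC, 170), (HND, 10, DEN, 4330), (HND, 10, LA, 380), (HND, 10, LA, 6590), (HND, 10, NYC, 310), (HND, 10, SF, 9430), (LAX, 35, SEA, 9130), (LHR, 35, SEA, 9130), (NRT, 10, DC, 170), (NRT, 10, DEN, 4330), (NRT, 10, LA, 380), (NRT, 10, LA, 6590), (NRT, 10, NYC, 310), (NRT, 10, SF, 9430)}.
Joining (Airport ⋈ Flight) and Pilot on hours yields {(CDG, 10, DC, 170, 1), (CDG, 10, DC, 170, 12), (CDG, 10, DC, 170, 33), (CDG, 10, DEN, 4330, 1), (CDG, 10, DEN, 4330, 12), (CDG, 10, DEN, 4330, 33), (CDG, 10, LA, 380, 1), (CDG, 10, LA, 380, 12), (CDG, 10, LA, 380, 33), (CDG, 10, LA, 6590, 1), (CDG, 10, LA, 6590, 12), (CDG, 10, LA, 6590, 33), (CDG, 10, NYC, 310, 1), (CDG, 10, NYC, 310, 12), (CDG, 10, NYC, 310, 33), (CDG, 10, SF, 9430, 1), (CDG, 10, SF, 9430, 12), (CDG, 10, SF, 9430, 33), (HND, 10, DC, 170, 1), (HND, 10, DC, 170, 12), (HND, 10, DC, 170, 33), (HND, 10, DEN, 4330, 1), (HND, 10, DEN, 4330, 12), (HND, 10, DEN, 4330, 33), (HND, 10, LA, 380, 1), (HND, 10, LA, 380, 12), (HND, 10, LA, 380, 33), (HND, 10, LA, 6590, 1), (HND, 10, LA, 6590, 12), (HND, 10, LA, 6590, 33), (HND, 10, NYC, 310, 1), (HND, 10, NYC, 310, 12), (HND, 10, NYC, 310, 33), (HND, 10, SF, 9430, 1), (HND, 10, SF, 9430, 12), (HND, 10, SF, 9430, 33), (LAX, 35, SEA, 9130, 8), (LHR, 35, SEA, 9130, 8), (NRT, 10, DC, 170, 1), (NRT, 10, DC, 170, 12), (NRT, 10, DC, 170, 33), (NRT, 10, DEN, 4330, 1), (NRT, 10, DEN, 4330, 12), (NRT, 10, DEN, 4330, 33), (NRT, 10, LA, 380, 1), (NRT, 10, LA, 380, 12), (NRT, 10, LA, 380, 33), (NRT, 10, LA, 6590, 1), (NRT, 10, LA, 6590, 12), (NRT, 10, LA, 6590, 33), (NRT, 10, NYC, 310, 1), (NRT, 10, NYC, 310, 12), (NRT, 10, NYC, 310, 33), (NRT, 10, SF, 9430, 1), (NRT, 10, SF, 9430, 12), (NRT, 10, SF, 9430, 33)}.
Apply σ_{city != LA}; surviving tuples: {(CDG, 10, DC, 170, 1), (CDG, 10, DC, 170, 12), (CDG, 10, DC, 170, 33), (CDG, 10, DEN, 4330, 1), (CDG, 10, DEN, 4330, 12), (CDG, 10, DEN, 4330, 33), (CDG, 10, NYC, 310, 1), (CDG, 10, NYC, 310, 12), (CDG, 10, NYC, 310, 33), (CDG, 10, SF, 9430, 1), (CDG, 10, SF, 9430, 12), (CDG, 10, SF, 9430, 33), (HND, 10, DC, 170, 1), (HND, 10, DC, 170, 12), (HND, 10, DC, 170, 33), (HND, 10, DEN, 4330, 1), (HND, 10, DEN, 4330, 12), (HND, 10, DEN, 4330, 33), (HND, 10, NYC, 310, 1), (HND, 10, NYC, 310, 12), (HND, 10, NYC, 310, 33), (HND, 10, SF, 9430, 1), (HND, 10, SF, 9430, 12), (HND, 10, SF, 9430, 33), (LAX, 35, SEA, 9130, 8), (LHR, 35, SEA, 9130, 8), (NRT, 10, DC, 170, 1), (NRT, 10, DC, 170, 12), (NRT, 10, DC, 170, 33), (NRT, 10, DEN, 4330, 1), (NRT, 10, DEN, 4330, 12), (NRT, 10, DEN, 4330, 33), (NRT, 10, NYC, 310, 1), (NRT, 10, NYC, 310, 12), (NRT, 10, NYC, 310, 33), (NRT, 10, SF, 9430, 1), (NRT, 10, SF, 9430, 12), (NRT, 10, SF, 9430, 33)}
Projecting to dst, pid (27 duplicate(s) eliminated): {(CDG, 1), (CDG, 12), (CDG, 33), (HND, 1), (HND, 12), (HND, 33), (LAX, 8), (LHR, 8), (NRT, 1), (NRT, 12), (NRT, 33)}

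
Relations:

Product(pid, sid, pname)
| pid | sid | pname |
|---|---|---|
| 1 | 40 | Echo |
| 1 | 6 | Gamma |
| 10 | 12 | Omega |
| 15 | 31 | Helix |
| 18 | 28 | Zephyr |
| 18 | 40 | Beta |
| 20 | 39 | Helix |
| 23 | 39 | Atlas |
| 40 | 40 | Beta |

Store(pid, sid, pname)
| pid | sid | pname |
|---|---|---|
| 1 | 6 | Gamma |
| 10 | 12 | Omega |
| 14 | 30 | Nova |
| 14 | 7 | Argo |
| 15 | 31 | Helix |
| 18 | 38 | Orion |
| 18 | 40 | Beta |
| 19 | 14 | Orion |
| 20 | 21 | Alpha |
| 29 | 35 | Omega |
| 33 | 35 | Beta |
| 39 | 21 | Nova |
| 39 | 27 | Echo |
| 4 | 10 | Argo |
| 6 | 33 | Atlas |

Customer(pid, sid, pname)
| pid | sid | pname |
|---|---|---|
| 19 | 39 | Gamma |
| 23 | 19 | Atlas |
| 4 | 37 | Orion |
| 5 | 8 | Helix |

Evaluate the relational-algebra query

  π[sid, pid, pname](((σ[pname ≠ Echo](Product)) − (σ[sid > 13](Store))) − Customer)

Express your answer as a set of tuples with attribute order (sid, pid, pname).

{(12, 10, Omega), (28, 18, Zephyr), (39, 20, Helix), (39, 23, Atlas), (40, 40, Beta), (6, 1, Gamma)}

σ[pname ≠ Echo]: keep tuples satisfying pname ≠ Echo → {(1, 6, Gamma), (10, 12, Omega), (15, 31, Helix), (18, 28, Zephyr), (18, 40, Beta), (20, 39, Helix), (23, 39, Atlas), (40, 40, Beta)}
σ[sid > 13]: keep tuples satisfying sid > 13 → {(14, 30, Nova), (15, 31, Helix), (18, 38, Orion), (18, 40, Beta), (19, 14, Orion), (20, 21, Alpha), (29, 35, Omega), (33, 35, Beta), (39, 21, Nova), (39, 27, Echo), (6, 33, Atlas)}
Difference: {(1, 6, Gamma), (10, 12, Omega), (15, 31, Helix), (18, 28, Zephyr), (18, 40, Beta), (20, 39, Helix), (23, 39, Atlas), (40, 40, Beta)} with {(14, 30, Nova), (15, 31, Helix), (18, 38, Orion), (18, 40, Beta), (19, 14, Orion), (20, 21, Alpha), (29, 35, Omega), (33, 35, Beta), (39, 21, Nova), (39, 27, Echo), (6, 33, Atlas)} → {(1, 6, Gamma), (10, 12, Omega), (18, 28, Zephyr), (20, 39, Helix), (23, 39, Atlas), (40, 40, Beta)}
Difference: {(1, 6, Gamma), (10, 12, Omega), (18, 28, Zephyr), (20, 39, Helix), (23, 39, Atlas), (40, 40, Beta)} with {(19, 39, Gamma), (23, 19, Atlas), (4, 37, Orion), (5, 8, Helix)} → {(1, 6, Gamma), (10, 12, Omega), (18, 28, Zephyr), (20, 39, Helix), (23, 39, Atlas), (40, 40, Beta)}
π_{sid, pid, pname} gives {(12, 10, Omega), (28, 18, Zephyr), (39, 20, Helix), (39, 23, Atlas), (40, 40, Beta), (6, 1, Gamma)}.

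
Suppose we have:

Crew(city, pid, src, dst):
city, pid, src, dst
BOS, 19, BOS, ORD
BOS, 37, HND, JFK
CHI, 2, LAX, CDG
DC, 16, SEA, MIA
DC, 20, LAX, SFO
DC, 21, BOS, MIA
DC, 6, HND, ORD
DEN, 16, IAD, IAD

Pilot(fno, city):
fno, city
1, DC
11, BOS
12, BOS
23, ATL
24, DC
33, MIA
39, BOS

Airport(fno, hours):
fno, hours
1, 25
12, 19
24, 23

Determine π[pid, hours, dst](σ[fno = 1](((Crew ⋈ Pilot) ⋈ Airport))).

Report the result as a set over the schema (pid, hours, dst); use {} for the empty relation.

Natural join on city: {(BOS, 19, BOS, ORD, 11), (BOS, 19, BOS, ORD, 12), (BOS, 19, BOS, ORD, 39), (BOS, 37, HND, JFK, 11), (BOS, 37, HND, JFK, 12), (BOS, 37, HND, JFK, 39), (DC, 16, SEA, MIA, 1), (DC, 16, SEA, MIA, 24), (DC, 20, LAX, SFO, 1), (DC, 20, LAX, SFO, 24), (DC, 21, BOS, MIA, 1), (DC, 21, BOS, MIA, 24), (DC, 6, HND, ORD, 1), (DC, 6, HND, ORD, 24)}
Natural join on fno: {(BOS, 19, BOS, ORD, 12, 19), (BOS, 37, HND, JFK, 12, 19), (DC, 16, SEA, MIA, 1, 25), (DC, 16, SEA, MIA, 24, 23), (DC, 20, LAX, SFO, 1, 25), (DC, 20, LAX, SFO, 24, 23), (DC, 21, BOS, MIA, 1, 25), (DC, 21, BOS, MIA, 24, 23), (DC, 6, HND, ORD, 1, 25), (DC, 6, HND, ORD, 24, 23)}
Apply σ_{fno = 1}; surviving tuples: {(DC, 16, SEA, MIA, 1, 25), (DC, 20, LAX, SFO, 1, 25), (DC, 21, BOS, MIA, 1, 25), (DC, 6, HND, ORD, 1, 25)}
π[pid, hours, dst]: project onto (pid, hours, dst) → {(16, 25, MIA), (20, 25, SFO), (21, 25, MIA), (6, 25, ORD)}

{(16, 25, MIA), (20, 25, SFO), (21, 25, MIA), (6, 25, ORD)}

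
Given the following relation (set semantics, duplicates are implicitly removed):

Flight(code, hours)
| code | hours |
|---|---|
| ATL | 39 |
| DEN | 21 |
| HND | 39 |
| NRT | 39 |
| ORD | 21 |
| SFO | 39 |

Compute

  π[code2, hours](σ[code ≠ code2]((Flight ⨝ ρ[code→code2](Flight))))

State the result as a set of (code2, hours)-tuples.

ρ[code→code2]: schema becomes (code2, hours); tuples unchanged.
Flight ⋈ ρ[code→code2](Flight) (natural join on hours): {(ATL, 39, ATL), (ATL, 39, HND), (ATL, 39, NRT), (ATL, 39, SFO), (DEN, 21, DEN), (DEN, 21, ORD), (HND, 39, ATL), (HND, 39, HND), (HND, 39, NRT), (HND, 39, SFO), (NRT, 39, ATL), (NRT, 39, HND), (NRT, 39, NRT), (NRT, 39, SFO), (ORD, 21, DEN), (ORD, 21, ORD), (SFO, 39, ATL), (SFO, 39, HND), (SFO, 39, NRT), (SFO, 39, SFO)}
Apply σ_{code ≠ code2}; surviving tuples: {(ATL, 39, HND), (ATL, 39, NRT), (ATL, 39, SFO), (DEN, 21, ORD), (HND, 39, ATL), (HND, 39, NRT), (HND, 39, SFO), (NRT, 39, ATL), (NRT, 39, HND), (NRT, 39, SFO), (ORD, 21, DEN), (SFO, 39, ATL), (SFO, 39, HND), (SFO, 39, NRT)}
Keep only column(s) code2, hours (8 duplicate(s) eliminated): {(ATL, 39), (DEN, 21), (HND, 39), (NRT, 39), (ORD, 21), (SFO, 39)}

{(ATL, 39), (DEN, 21), (HND, 39), (NRT, 39), (ORD, 21), (SFO, 39)}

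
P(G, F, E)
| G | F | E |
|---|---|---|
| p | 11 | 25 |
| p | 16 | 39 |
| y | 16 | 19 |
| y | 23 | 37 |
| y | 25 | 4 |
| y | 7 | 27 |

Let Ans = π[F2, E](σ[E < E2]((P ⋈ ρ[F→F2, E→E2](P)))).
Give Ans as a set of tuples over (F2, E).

ρ[F→F2, E→E2]: schema becomes (G, F2, E2); tuples unchanged.
Natural join on G: {(p, 11, 25, 11, 25), (p, 11, 25, 16, 39), (p, 16, 39, 11, 25), (p, 16, 39, 16, 39), (y, 16, 19, 16, 19), (y, 16, 19, 23, 37), (y, 16, 19, 25, 4), (y, 16, 19, 7, 27), (y, 23, 37, 16, 19), (y, 23, 37, 23, 37), (y, 23, 37, 25, 4), (y, 23, 37, 7, 27), (y, 25, 4, 16, 19), (y, 25, 4, 23, 37), (y, 25, 4, 25, 4), (y, 25, 4, 7, 27), (y, 7, 27, 16, 19), (y, 7, 27, 23, 37), (y, 7, 27, 25, 4), (y, 7, 27, 7, 27)}
Apply σ_{E < E2}; surviving tuples: {(p, 11, 25, 16, 39), (y, 16, 19, 23, 37), (y, 16, 19, 7, 27), (y, 25, 4, 16, 19), (y, 25, 4, 23, 37), (y, 25, 4, 7, 27), (y, 7, 27, 23, 37)}
Keep only column(s) F2, E: {(16, 25), (16, 4), (23, 19), (23, 27), (23, 4), (7, 19), (7, 4)}

{(16, 25), (16, 4), (23, 19), (23, 27), (23, 4), (7, 19), (7, 4)}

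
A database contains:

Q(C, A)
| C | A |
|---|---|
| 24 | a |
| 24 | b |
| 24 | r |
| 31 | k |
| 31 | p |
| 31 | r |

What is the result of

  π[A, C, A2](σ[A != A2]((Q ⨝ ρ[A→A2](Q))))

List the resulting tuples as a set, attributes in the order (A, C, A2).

ρ[A→A2]: schema becomes (C, A2); tuples unchanged.
Joining Q and ρ[A→A2](Q) on C yields {(24, a, a), (24, a, b), (24, a, r), (24, b, a), (24, b, b), (24, b, r), (24, r, a), (24, r, b), (24, r, r), (31, k, k), (31, k, p), (31, k, r), (31, p, k), (31, p, p), (31, p, r), (31, r, k), (31, r, p), (31, r, r)}.
Apply σ_{A != A2}; surviving tuples: {(24, a, b), (24, a, r), (24, b, a), (24, b, r), (24, r, a), (24, r, b), (31, k, p), (31, k, r), (31, p, k), (31, p, r), (31, r, k), (31, r, p)}
π[A, C, A2]: project onto (A, C, A2) → {(a, 24, b), (a, 24, r), (b, 24, a), (b, 24, r), (k, 31, p), (k, 31, r), (p, 31, k), (p, 31, r), (r, 24, a), (r, 24, b), (r, 31, k), (r, 31, p)}

{(a, 24, b), (a, 24, r), (b, 24, a), (b, 24, r), (k, 31, p), (k, 31, r), (p, 31, k), (p, 31, r), (r, 24, a), (r, 24, b), (r, 31, k), (r, 31, p)}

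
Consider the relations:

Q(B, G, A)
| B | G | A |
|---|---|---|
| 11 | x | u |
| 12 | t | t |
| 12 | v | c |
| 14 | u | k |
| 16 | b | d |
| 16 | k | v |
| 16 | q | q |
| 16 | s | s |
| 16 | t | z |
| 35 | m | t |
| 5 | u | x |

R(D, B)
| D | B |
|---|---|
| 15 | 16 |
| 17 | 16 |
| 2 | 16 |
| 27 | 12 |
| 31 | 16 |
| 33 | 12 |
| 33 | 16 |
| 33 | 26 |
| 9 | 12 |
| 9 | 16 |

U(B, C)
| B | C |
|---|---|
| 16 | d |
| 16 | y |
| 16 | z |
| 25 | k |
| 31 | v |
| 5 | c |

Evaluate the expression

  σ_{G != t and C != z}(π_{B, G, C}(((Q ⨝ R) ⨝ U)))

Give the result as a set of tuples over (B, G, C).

Joining Q and R on B yields {(12, t, t, 27), (12, t, t, 33), (12, t, t, 9), (12, v, c, 27), (12, v, c, 33), (12, v, c, 9), (16, b, d, 15), (16, b, d, 17), (16, b, d, 2), (16, b, d, 31), (16, b, d, 33), (16, b, d, 9), (16, k, v, 15), (16, k, v, 17), (16, k, v, 2), (16, k, v, 31), (16, k, v, 33), (16, k, v, 9), (16, q, q, 15), (16, q, q, 17), (16, q, q, 2), (16, q, q, 31), (16, q, q, 33), (16, q, q, 9), (16, s, s, 15), (16, s, s, 17), (16, s, s, 2), (16, s, s, 31), (16, s, s, 33), (16, s, s, 9), (16, t, z, 15), (16, t, z, 17), (16, t, z, 2), (16, t, z, 31), (16, t, z, 33), (16, t, z, 9)}.
Joining (Q ⨝ R) and U on B yields {(16, b, d, 15, d), (16, b, d, 15, y), (16, b, d, 15, z), (16, b, d, 17, d), (16, b, d, 17, y), (16, b, d, 17, z), (16, b, d, 2, d), (16, b, d, 2, y), (16, b, d, 2, z), (16, b, d, 31, d), (16, b, d, 31, y), (16, b, d, 31, z), (16, b, d, 33, d), (16, b, d, 33, y), (16, b, d, 33, z), (16, b, d, 9, d), (16, b, d, 9, y), (16, b, d, 9, z), (16, k, v, 15, d), (16, k, v, 15, y), (16, k, v, 15, z), (16, k, v, 17, d), (16, k, v, 17, y), (16, k, v, 17, z), (16, k, v, 2, d), (16, k, v, 2, y), (16, k, v, 2, z), (16, k, v, 31, d), (16, k, v, 31, y), (16, k, v, 31, z), (16, k, v, 33, d), (16, k, v, 33, y), (16, k, v, 33, z), (16, k, v, 9, d), (16, k, v, 9, y), (16, k, v, 9, z), (16, q, q, 15, d), (16, q, q, 15, y), (16, q, q, 15, z), (16, q, q, 17, d), (16, q, q, 17, y), (16, q, q, 17, z), (16, q, q, 2, d), (16, q, q, 2, y), (16, q, q, 2, z), (16, q, q, 31, d), (16, q, q, 31, y), (16, q, q, 31, z), (16, q, q, 33, d), (16, q, q, 33, y), (16, q, q, 33, z), (16, q, q, 9, d), (16, q, q, 9, y), (16, q, q, 9, z), (16, s, s, 15, d), (16, s, s, 15, y), (16, s, s, 15, z), (16, s, s, 17, d), (16, s, s, 17, y), (16, s, s, 17, z), (16, s, s, 2, d), (16, s, s, 2, y), (16, s, s, 2, z), (16, s, s, 31, d), (16, s, s, 31, y), (16, s, s, 31, z), (16, s, s, 33, d), (16, s, s, 33, y), (16, s, s, 33, z), (16, s, s, 9, d), (16, s, s, 9, y), (16, s, s, 9, z), (16, t, z, 15, d), (16, t, z, 15, y), (16, t, z, 15, z), (16, t, z, 17, d), (16, t, z, 17, y), (16, t, z, 17, z), (16, t, z, 2, d), (16, t, z, 2, y), (16, t, z, 2, z), (16, t, z, 31, d), (16, t, z, 31, y), (16, t, z, 31, z), (16, t, z, 33, d), (16, t, z, 33, y), (16, t, z, 33, z), (16, t, z, 9, d), (16, t, z, 9, y), (16, t, z, 9, z)}.
π[B, G, C]: project onto (B, G, C) (75 duplicate(s) eliminated) → {(16, b, d), (16, b, y), (16, b, z), (16, k, d), (16, k, y), (16, k, z), (16, q, d), (16, q, y), (16, q, z), (16, s, d), (16, s, y), (16, s, z), (16, t, d), (16, t, y), (16, t, z)}
Filtering on G != t and C != z leaves {(16, b, d), (16, b, y), (16, k, d), (16, k, y), (16, q, d), (16, q, y), (16, s, d), (16, s, y)}.

{(16, b, d), (16, b, y), (16, k, d), (16, k, y), (16, q, d), (16, q, y), (16, s, d), (16, s, y)}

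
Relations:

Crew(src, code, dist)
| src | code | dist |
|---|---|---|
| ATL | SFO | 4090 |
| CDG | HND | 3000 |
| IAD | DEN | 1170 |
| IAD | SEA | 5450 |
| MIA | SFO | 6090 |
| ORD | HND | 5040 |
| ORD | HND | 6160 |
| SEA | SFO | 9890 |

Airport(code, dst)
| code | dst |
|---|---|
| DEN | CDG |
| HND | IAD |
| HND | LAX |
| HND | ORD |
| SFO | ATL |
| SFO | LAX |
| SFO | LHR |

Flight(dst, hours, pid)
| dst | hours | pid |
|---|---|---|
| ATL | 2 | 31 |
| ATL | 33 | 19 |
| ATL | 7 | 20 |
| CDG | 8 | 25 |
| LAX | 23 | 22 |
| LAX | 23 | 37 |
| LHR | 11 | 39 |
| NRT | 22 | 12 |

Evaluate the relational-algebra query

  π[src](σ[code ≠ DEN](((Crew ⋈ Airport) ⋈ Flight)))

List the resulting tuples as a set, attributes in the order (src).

{ATL, CDG, MIA, ORD, SEA}

Crew ⋈ Airport (natural join on code): {(ATL, SFO, 4090, ATL), (ATL, SFO, 4090, LAX), (ATL, SFO, 4090, LHR), (CDG, HND, 3000, IAD), (CDG, HND, 3000, LAX), (CDG, HND, 3000, ORD), (IAD, DEN, 1170, CDG), (MIA, SFO, 6090, ATL), (MIA, SFO, 6090, LAX), (MIA, SFO, 6090, LHR), (ORD, HND, 5040, IAD), (ORD, HND, 5040, LAX), (ORD, HND, 5040, ORD), (ORD, HND, 6160, IAD), (ORD, HND, 6160, LAX), (ORD, HND, 6160, ORD), (SEA, SFO, 9890, ATL), (SEA, SFO, 9890, LAX), (SEA, SFO, 9890, LHR)}
(Crew ⋈ Airport) ⋈ Flight (natural join on dst): {(ATL, SFO, 4090, ATL, 2, 31), (ATL, SFO, 4090, ATL, 33, 19), (ATL, SFO, 4090, ATL, 7, 20), (ATL, SFO, 4090, LAX, 23, 22), (ATL, SFO, 4090, LAX, 23, 37), (ATL, SFO, 4090, LHR, 11, 39), (CDG, HND, 3000, LAX, 23, 22), (CDG, HND, 3000, LAX, 23, 37), (IAD, DEN, 1170, CDG, 8, 25), (MIA, SFO, 6090, ATL, 2, 31), (MIA, SFO, 6090, ATL, 33, 19), (MIA, SFO, 6090, ATL, 7, 20), (MIA, SFO, 6090, LAX, 23, 22), (MIA, SFO, 6090, LAX, 23, 37), (MIA, SFO, 6090, LHR, 11, 39), (ORD, HND, 5040, LAX, 23, 22), (ORD, HND, 5040, LAX, 23, 37), (ORD, HND, 6160, LAX, 23, 22), (ORD, HND, 6160, LAX, 23, 37), (SEA, SFO, 9890, ATL, 2, 31), (SEA, SFO, 9890, ATL, 33, 19), (SEA, SFO, 9890, ATL, 7, 20), (SEA, SFO, 9890, LAX, 23, 22), (SEA, SFO, 9890, LAX, 23, 37), (SEA, SFO, 9890, LHR, 11, 39)}
Filtering on code ≠ DEN leaves {(ATL, SFO, 4090, ATL, 2, 31), (ATL, SFO, 4090, ATL, 33, 19), (ATL, SFO, 4090, ATL, 7, 20), (ATL, SFO, 4090, LAX, 23, 22), (ATL, SFO, 4090, LAX, 23, 37), (ATL, SFO, 4090, LHR, 11, 39), (CDG, HND, 3000, LAX, 23, 22), (CDG, HND, 3000, LAX, 23, 37), (MIA, SFO, 6090, ATL, 2, 31), (MIA, SFO, 6090, ATL, 33, 19), (MIA, SFO, 6090, ATL, 7, 20), (MIA, SFO, 6090, LAX, 23, 22), (MIA, SFO, 6090, LAX, 23, 37), (MIA, SFO, 6090, LHR, 11, 39), (ORD, HND, 5040, LAX, 23, 22), (ORD, HND, 5040, LAX, 23, 37), (ORD, HND, 6160, LAX, 23, 22), (ORD, HND, 6160, LAX, 23, 37), (SEA, SFO, 9890, ATL, 2, 31), (SEA, SFO, 9890, ATL, 33, 19), (SEA, SFO, 9890, ATL, 7, 20), (SEA, SFO, 9890, LAX, 23, 22), (SEA, SFO, 9890, LAX, 23, 37), (SEA, SFO, 9890, LHR, 11, 39)}.
Projecting to src (19 duplicate(s) eliminated): {ATL, CDG, MIA, ORD, SEA}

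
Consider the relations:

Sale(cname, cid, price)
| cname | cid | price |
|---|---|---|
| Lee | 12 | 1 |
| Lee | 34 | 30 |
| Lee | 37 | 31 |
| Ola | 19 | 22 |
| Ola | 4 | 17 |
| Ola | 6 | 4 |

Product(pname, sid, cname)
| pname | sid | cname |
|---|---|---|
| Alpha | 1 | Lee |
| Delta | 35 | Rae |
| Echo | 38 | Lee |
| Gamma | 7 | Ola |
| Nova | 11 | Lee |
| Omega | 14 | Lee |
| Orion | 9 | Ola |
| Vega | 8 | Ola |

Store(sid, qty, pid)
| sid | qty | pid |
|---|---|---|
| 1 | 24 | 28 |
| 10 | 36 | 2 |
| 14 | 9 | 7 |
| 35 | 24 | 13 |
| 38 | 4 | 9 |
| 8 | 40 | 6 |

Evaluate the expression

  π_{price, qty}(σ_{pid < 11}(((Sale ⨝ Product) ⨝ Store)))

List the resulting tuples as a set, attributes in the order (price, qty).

Sale ⋈ Product (natural join on cname): {(Lee, 12, 1, Alpha, 1), (Lee, 12, 1, Echo, 38), (Lee, 12, 1, Nova, 11), (Lee, 12, 1, Omega, 14), (Lee, 34, 30, Alpha, 1), (Lee, 34, 30, Echo, 38), (Lee, 34, 30, Nova, 11), (Lee, 34, 30, Omega, 14), (Lee, 37, 31, Alpha, 1), (Lee, 37, 31, Echo, 38), (Lee, 37, 31, Nova, 11), (Lee, 37, 31, Omega, 14), (Ola, 19, 22, Gamma, 7), (Ola, 19, 22, Orion, 9), (Ola, 19, 22, Vega, 8), (Ola, 4, 17, Gamma, 7), (Ola, 4, 17, Orion, 9), (Ola, 4, 17, Vega, 8), (Ola, 6, 4, Gamma, 7), (Ola, 6, 4, Orion, 9), (Ola, 6, 4, Vega, 8)}
(Sale ⨝ Product) ⋈ Store (natural join on sid): {(Lee, 12, 1, Alpha, 1, 24, 28), (Lee, 12, 1, Echo, 38, 4, 9), (Lee, 12, 1, Omega, 14, 9, 7), (Lee, 34, 30, Alpha, 1, 24, 28), (Lee, 34, 30, Echo, 38, 4, 9), (Lee, 34, 30, Omega, 14, 9, 7), (Lee, 37, 31, Alpha, 1, 24, 28), (Lee, 37, 31, Echo, 38, 4, 9), (Lee, 37, 31, Omega, 14, 9, 7), (Ola, 19, 22, Vega, 8, 40, 6), (Ola, 4, 17, Vega, 8, 40, 6), (Ola, 6, 4, Vega, 8, 40, 6)}
Filtering on pid < 11 leaves {(Lee, 12, 1, Echo, 38, 4, 9), (Lee, 12, 1, Omega, 14, 9, 7), (Lee, 34, 30, Echo, 38, 4, 9), (Lee, 34, 30, Omega, 14, 9, 7), (Lee, 37, 31, Echo, 38, 4, 9), (Lee, 37, 31, Omega, 14, 9, 7), (Ola, 19, 22, Vega, 8, 40, 6), (Ola, 4, 17, Vega, 8, 40, 6), (Ola, 6, 4, Vega, 8, 40, 6)}.
Projecting to price, qty: {(1, 4), (1, 9), (17, 40), (22, 40), (30, 4), (30, 9), (31, 4), (31, 9), (4, 40)}

{(1, 4), (1, 9), (17, 40), (22, 40), (30, 4), (30, 9), (31, 4), (31, 9), (4, 40)}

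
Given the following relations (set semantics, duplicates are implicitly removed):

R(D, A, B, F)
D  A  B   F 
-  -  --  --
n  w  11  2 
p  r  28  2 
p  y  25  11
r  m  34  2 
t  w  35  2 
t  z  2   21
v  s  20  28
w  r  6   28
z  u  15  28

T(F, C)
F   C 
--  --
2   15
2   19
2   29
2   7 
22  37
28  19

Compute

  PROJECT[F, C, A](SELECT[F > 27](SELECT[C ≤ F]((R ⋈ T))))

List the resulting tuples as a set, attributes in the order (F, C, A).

{(28, 19, r), (28, 19, s), (28, 19, u)}

Joining R and T on F yields {(n, w, 11, 2, 15), (n, w, 11, 2, 19), (n, w, 11, 2, 29), (n, w, 11, 2, 7), (p, r, 28, 2, 15), (p, r, 28, 2, 19), (p, r, 28, 2, 29), (p, r, 28, 2, 7), (r, m, 34, 2, 15), (r, m, 34, 2, 19), (r, m, 34, 2, 29), (r, m, 34, 2, 7), (t, w, 35, 2, 15), (t, w, 35, 2, 19), (t, w, 35, 2, 29), (t, w, 35, 2, 7), (v, s, 20, 28, 19), (w, r, 6, 28, 19), (z, u, 15, 28, 19)}.
Selection C ≤ F: {(v, s, 20, 28, 19), (w, r, 6, 28, 19), (z, u, 15, 28, 19)}
Selection F > 27: {(v, s, 20, 28, 19), (w, r, 6, 28, 19), (z, u, 15, 28, 19)}
Projecting to F, C, A: {(28, 19, r), (28, 19, s), (28, 19, u)}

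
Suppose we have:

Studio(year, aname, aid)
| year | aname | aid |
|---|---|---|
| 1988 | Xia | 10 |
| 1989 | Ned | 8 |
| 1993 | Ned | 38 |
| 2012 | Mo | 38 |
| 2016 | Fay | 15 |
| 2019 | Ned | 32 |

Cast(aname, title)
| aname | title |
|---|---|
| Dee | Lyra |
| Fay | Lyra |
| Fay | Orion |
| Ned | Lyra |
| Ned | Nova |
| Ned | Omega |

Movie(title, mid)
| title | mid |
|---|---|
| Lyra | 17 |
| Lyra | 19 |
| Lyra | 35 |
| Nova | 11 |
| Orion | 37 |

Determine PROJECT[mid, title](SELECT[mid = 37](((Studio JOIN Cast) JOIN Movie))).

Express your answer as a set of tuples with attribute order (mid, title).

{(37, Orion)}

Studio ⋈ Cast (natural join on aname): {(1989, Ned, 8, Lyra), (1989, Ned, 8, Nova), (1989, Ned, 8, Omega), (1993, Ned, 38, Lyra), (1993, Ned, 38, Nova), (1993, Ned, 38, Omega), (2016, Fay, 15, Lyra), (2016, Fay, 15, Orion), (2019, Ned, 32, Lyra), (2019, Ned, 32, Nova), (2019, Ned, 32, Omega)}
(Studio JOIN Cast) ⋈ Movie (natural join on title): {(1989, Ned, 8, Lyra, 17), (1989, Ned, 8, Lyra, 19), (1989, Ned, 8, Lyra, 35), (1989, Ned, 8, Nova, 11), (1993, Ned, 38, Lyra, 17), (1993, Ned, 38, Lyra, 19), (1993, Ned, 38, Lyra, 35), (1993, Ned, 38, Nova, 11), (2016, Fay, 15, Lyra, 17), (2016, Fay, 15, Lyra, 19), (2016, Fay, 15, Lyra, 35), (2016, Fay, 15, Orion, 37), (2019, Ned, 32, Lyra, 17), (2019, Ned, 32, Lyra, 19), (2019, Ned, 32, Lyra, 35), (2019, Ned, 32, Nova, 11)}
Apply σ_{mid = 37}; surviving tuples: {(2016, Fay, 15, Orion, 37)}
π[mid, title]: project onto (mid, title) → {(37, Orion)}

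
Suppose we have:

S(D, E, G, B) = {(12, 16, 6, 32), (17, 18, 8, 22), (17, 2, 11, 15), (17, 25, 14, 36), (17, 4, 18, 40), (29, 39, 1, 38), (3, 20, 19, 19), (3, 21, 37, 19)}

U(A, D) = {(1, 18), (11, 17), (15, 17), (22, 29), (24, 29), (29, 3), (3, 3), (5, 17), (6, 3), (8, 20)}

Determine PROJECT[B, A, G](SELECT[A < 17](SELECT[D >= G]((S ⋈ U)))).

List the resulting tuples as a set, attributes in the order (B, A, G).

{(15, 11, 11), (15, 15, 11), (15, 5, 11), (22, 11, 8), (22, 15, 8), (22, 5, 8), (36, 11, 14), (36, 15, 14), (36, 5, 14)}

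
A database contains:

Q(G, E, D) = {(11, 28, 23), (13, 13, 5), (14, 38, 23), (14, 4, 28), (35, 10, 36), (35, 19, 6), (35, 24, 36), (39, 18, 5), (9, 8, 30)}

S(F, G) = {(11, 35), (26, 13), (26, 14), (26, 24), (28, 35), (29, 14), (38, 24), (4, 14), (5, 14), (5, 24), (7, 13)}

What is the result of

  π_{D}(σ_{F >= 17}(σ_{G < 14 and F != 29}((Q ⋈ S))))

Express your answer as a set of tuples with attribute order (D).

{5}

Q ⋈ S (natural join on G): {(13, 13, 5, 26), (13, 13, 5, 7), (14, 38, 23, 26), (14, 38, 23, 29), (14, 38, 23, 4), (14, 38, 23, 5), (14, 4, 28, 26), (14, 4, 28, 29), (14, 4, 28, 4), (14, 4, 28, 5), (35, 10, 36, 11), (35, 10, 36, 28), (35, 19, 6, 11), (35, 19, 6, 28), (35, 24, 36, 11), (35, 24, 36, 28)}
Selection G < 14 and F != 29: {(13, 13, 5, 26), (13, 13, 5, 7)}
Selection F >= 17: {(13, 13, 5, 26)}
Projecting to D: {5}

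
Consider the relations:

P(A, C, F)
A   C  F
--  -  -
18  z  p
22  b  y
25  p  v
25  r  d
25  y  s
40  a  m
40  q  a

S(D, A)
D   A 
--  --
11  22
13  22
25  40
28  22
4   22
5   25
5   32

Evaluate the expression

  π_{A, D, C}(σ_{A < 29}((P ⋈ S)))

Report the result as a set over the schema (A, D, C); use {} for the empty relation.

Joining P and S on A yields {(22, b, y, 11), (22, b, y, 13), (22, b, y, 28), (22, b, y, 4), (25, p, v, 5), (25, r, d, 5), (25, y, s, 5), (40, a, m, 25), (40, q, a, 25)}.
Apply σ_{A < 29}; surviving tuples: {(22, b, y, 11), (22, b, y, 13), (22, b, y, 28), (22, b, y, 4), (25, p, v, 5), (25, r, d, 5), (25, y, s, 5)}
Keep only column(s) A, D, C: {(22, 11, b), (22, 13, b), (22, 28, b), (22, 4, b), (25, 5, p), (25, 5, r), (25, 5, y)}

{(22, 11, b), (22, 13, b), (22, 28, b), (22, 4, b), (25, 5, p), (25, 5, r), (25, 5, y)}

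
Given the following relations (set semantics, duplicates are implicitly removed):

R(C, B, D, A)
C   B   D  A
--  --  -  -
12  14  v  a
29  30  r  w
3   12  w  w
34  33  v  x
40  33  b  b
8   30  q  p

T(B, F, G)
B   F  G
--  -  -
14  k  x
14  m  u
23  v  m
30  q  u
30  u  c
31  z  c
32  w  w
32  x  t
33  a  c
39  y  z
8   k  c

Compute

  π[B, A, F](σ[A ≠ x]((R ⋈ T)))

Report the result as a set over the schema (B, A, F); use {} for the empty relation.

{(14, a, k), (14, a, m), (30, p, q), (30, p, u), (30, w, q), (30, w, u), (33, b, a)}

Natural join on B: {(12, 14, v, a, k, x), (12, 14, v, a, m, u), (29, 30, r, w, q, u), (29, 30, r, w, u, c), (34, 33, v, x, a, c), (40, 33, b, b, a, c), (8, 30, q, p, q, u), (8, 30, q, p, u, c)}
Selection A ≠ x: {(12, 14, v, a, k, x), (12, 14, v, a, m, u), (29, 30, r, w, q, u), (29, 30, r, w, u, c), (40, 33, b, b, a, c), (8, 30, q, p, q, u), (8, 30, q, p, u, c)}
π_{B, A, F} gives {(14, a, k), (14, a, m), (30, p, q), (30, p, u), (30, w, q), (30, w, u), (33, b, a)}.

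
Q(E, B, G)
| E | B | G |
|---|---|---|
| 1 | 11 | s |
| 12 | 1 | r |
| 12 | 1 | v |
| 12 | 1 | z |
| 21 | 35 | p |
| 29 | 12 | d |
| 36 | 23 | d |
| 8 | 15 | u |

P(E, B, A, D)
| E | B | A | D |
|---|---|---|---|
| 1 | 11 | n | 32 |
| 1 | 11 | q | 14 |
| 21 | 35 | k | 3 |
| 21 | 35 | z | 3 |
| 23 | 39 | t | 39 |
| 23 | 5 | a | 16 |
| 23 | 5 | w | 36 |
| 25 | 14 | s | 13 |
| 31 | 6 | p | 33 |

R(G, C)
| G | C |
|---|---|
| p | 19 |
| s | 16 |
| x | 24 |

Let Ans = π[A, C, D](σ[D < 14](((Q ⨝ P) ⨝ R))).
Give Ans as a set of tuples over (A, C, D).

{(k, 19, 3), (z, 19, 3)}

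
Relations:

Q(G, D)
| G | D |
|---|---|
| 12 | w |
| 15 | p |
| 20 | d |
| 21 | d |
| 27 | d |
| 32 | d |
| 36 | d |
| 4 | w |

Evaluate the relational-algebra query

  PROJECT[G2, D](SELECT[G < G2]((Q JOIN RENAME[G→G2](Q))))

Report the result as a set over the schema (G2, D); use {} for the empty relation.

{(12, w), (21, d), (27, d), (32, d), (36, d)}

ρ[G→G2]: schema becomes (G2, D); tuples unchanged.
Joining Q and RENAME[G→G2](Q) on D yields {(12, w, 12), (12, w, 4), (15, p, 15), (20, d, 20), (20, d, 21), (20, d, 27), (20, d, 32), (20, d, 36), (21, d, 20), (21, d, 21), (21, d, 27), (21, d, 32), (21, d, 36), (27, d, 20), (27, d, 21), (27, d, 27), (27, d, 32), (27, d, 36), (32, d, 20), (32, d, 21), (32, d, 27), (32, d, 32), (32, d, 36), (36, d, 20), (36, d, 21), (36, d, 27), (36, d, 32), (36, d, 36), (4, w, 12), (4, w, 4)}.
σ[G < G2]: keep tuples satisfying G < G2 → {(20, d, 21), (20, d, 27), (20, d, 32), (20, d, 36), (21, d, 27), (21, d, 32), (21, d, 36), (27, d, 32), (27, d, 36), (32, d, 36), (4, w, 12)}
π[G2, D]: project onto (G2, D) (6 duplicate(s) eliminated) → {(12, w), (21, d), (27, d), (32, d), (36, d)}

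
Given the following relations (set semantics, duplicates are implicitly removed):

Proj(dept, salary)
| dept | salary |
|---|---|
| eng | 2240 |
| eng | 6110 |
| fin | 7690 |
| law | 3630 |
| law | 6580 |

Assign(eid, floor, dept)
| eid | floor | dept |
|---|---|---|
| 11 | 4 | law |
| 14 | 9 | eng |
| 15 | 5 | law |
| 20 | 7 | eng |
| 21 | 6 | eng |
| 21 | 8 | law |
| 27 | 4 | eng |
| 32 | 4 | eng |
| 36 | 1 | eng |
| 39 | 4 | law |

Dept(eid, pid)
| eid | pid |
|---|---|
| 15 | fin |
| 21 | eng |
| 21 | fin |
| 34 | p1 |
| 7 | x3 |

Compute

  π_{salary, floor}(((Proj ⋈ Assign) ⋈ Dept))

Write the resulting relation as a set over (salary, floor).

{(2240, 6), (3630, 5), (3630, 8), (6110, 6), (6580, 5), (6580, 8)}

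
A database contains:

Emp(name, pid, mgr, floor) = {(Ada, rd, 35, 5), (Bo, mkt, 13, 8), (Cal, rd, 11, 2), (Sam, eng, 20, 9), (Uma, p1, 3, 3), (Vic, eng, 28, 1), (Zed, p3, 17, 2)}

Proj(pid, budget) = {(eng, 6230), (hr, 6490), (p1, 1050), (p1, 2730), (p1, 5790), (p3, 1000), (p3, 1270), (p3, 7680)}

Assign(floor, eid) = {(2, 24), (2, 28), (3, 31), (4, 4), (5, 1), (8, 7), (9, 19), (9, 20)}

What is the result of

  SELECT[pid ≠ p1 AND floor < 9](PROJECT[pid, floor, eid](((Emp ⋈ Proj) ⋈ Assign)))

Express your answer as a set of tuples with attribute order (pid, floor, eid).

{(p3, 2, 24), (p3, 2, 28)}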